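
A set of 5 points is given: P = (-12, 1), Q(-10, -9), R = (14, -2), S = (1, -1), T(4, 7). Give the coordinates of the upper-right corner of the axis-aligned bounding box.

(14, 7)

x-range [-12, 14], y-range [-9, 7].
The upper-right corner is (14, 7).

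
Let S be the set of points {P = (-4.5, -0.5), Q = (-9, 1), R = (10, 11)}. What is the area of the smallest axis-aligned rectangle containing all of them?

x ranges over [-9, 10], width 19.
y ranges over [-0.5, 11], height 11.5.
Area = 19 × 11.5 = 218.5.

218.5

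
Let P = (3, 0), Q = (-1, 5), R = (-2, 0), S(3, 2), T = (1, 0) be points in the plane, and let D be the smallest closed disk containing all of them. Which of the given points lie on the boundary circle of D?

A smallest enclosing disk is always determined by at most three of the input points on its boundary.
The minimum enclosing circle is determined by three boundary points: P, Q, R.
Their circumcentre is (0.5, 2.1) with r² = 10.66.
The farthest remaining point S is at distance² 6.26 ≤ 10.66.
The points at distance exactly r from the centre are P, Q, R — 3 points.

P, Q, R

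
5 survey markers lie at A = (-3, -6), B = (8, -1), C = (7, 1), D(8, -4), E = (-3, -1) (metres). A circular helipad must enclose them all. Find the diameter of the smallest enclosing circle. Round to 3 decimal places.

The minimum enclosing circle is determined by three boundary points: A, B, C.
Their circumcentre is (115/54, -145/54) with r² = 54385/1458.
The farthest remaining point D is at distance² 52765/1458 ≤ 54385/1458.
Diameter = 2r = 2√(54385/1458) ≈ 12.215.

12.215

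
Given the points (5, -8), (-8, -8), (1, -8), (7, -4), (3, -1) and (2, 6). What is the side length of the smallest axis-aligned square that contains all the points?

The bounding box has width 15 and height 14.
An axis-aligned square enclosing the set must have side ≥ max(width, height).
So the minimum side is max(15, 14) = 15.

15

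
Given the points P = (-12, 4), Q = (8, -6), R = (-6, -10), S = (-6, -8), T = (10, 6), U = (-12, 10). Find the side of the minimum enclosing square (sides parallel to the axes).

22

The bounding box has width 22 and height 20.
An axis-aligned square enclosing the set must have side ≥ max(width, height).
So the minimum side is max(22, 20) = 22.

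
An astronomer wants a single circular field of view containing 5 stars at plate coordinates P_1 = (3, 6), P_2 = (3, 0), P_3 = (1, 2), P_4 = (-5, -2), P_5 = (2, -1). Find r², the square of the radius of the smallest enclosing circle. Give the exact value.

By Welzl's lemma the MEC is supported by two points (diametrically opposite) or three points (on a circumcircle).
The farthest pair is P_1–P_4 with squared distance 128. The circle on this segment as diameter has centre (-1, 2) and r² = 128/4 = 32.
Check P_2: distance² to centre = 20 ≤ 32, so it lies inside.
All remaining points lie in this disk, and no smaller disk contains both endpoints, so this is the minimum enclosing circle.

32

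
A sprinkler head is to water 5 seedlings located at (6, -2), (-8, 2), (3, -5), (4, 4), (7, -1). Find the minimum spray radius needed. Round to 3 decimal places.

By Welzl's lemma the MEC is supported by two points (diametrically opposite) or three points (on a circumcircle).
The farthest pair is (-8, 2)–(7, -1) with squared distance 234. The circle on this segment as diameter has centre (-0.5, 0.5) and r² = 234/4 = 58.5.
Check (6, -2): distance² to centre = 48.5 ≤ 58.5, so it lies inside.
All remaining points lie in this disk, and no smaller disk contains both endpoints, so this is the minimum enclosing circle.
r = √(58.5) ≈ 7.649.

7.649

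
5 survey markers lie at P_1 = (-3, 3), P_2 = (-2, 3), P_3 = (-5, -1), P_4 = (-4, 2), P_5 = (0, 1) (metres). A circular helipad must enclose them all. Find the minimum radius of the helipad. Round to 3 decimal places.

The minimum enclosing circle is determined by three boundary points: P_2, P_3, P_5.
Their circumcentre is (-37/14, 5/14) with r² = 725/98.
The farthest remaining point P_1 is at distance² 697/98 ≤ 725/98.
r = √(725/98) ≈ 2.720.

2.720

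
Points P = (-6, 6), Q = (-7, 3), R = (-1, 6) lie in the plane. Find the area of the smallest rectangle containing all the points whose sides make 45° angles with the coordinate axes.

In coordinates u = x + y, v = x − y the rectangle is axis-aligned; the map (x,y)→(u,v) scales areas by 2.
u-values: 0, -4, 5; range = 5 − (-4) = 9.
v-values: -12, -10, -7; range = -7 − (-12) = 5.
Area = (9 × 5) / 2 = 22.5.

22.5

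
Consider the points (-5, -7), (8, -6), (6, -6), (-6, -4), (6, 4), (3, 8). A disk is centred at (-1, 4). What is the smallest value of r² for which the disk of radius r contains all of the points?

The required radius is the distance from (-1, 4) to the farthest point.
Squared distances: 137, 181, 149, 89, 49, 32.
Maximum is 181, attained at (8, -6).

181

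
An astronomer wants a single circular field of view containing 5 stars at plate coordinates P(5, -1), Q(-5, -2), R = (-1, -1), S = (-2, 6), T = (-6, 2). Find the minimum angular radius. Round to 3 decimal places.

5.701

The minimum enclosing circle of a finite set is fixed by two of the points (as a diameter) or three (as a circumcircle).
The farthest pair is P–T with squared distance 130. The circle on this segment as diameter has centre (-0.5, 0.5) and r² = 130/4 = 32.5.
Check Q: distance² to centre = 26.5 ≤ 32.5, so it lies inside.
All remaining points lie in this disk, and no smaller disk contains both endpoints, so this is the minimum enclosing circle.
r = √(32.5) ≈ 5.701.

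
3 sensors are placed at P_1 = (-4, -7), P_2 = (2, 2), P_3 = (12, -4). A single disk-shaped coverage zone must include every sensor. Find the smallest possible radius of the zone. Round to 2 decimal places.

8.14

Side lengths²: P_1P_2² = 117, P_1P_3² = 265, P_2P_3² = 136.
Since P_1P_3² = 265 ≥ 136 + 117 = 253, the angle opposite P_1P_3 is not acute, so the smallest enclosing circle has P_1P_3 as diameter.
Centre = midpoint of P_1P_3 = (4, -5.5), r² = 265/4 = 66.25.
r = √(66.25) ≈ 8.14.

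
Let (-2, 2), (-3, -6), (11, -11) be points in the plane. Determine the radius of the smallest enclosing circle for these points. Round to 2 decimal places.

9.19

Call the three points A, B, C in the order given.
Side lengths²: AB² = 65, AC² = 338, BC² = 221.
Since AC² = 338 ≥ 221 + 65 = 286, the angle opposite AC is not acute, so the smallest enclosing circle has AC as diameter.
Centre = midpoint of AC = (4.5, -4.5), r² = 338/4 = 84.5.
r = √(84.5) ≈ 9.19.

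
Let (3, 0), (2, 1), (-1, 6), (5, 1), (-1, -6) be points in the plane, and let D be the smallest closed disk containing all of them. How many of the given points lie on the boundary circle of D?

By Welzl's lemma the MEC is supported by two points (diametrically opposite) or three points (on a circumcircle).
The minimum enclosing circle is determined by three boundary points: (-1, 6), (5, 1), (-1, -6).
Their circumcentre is (-11/12, 0) with r² = 5185/144.
The farthest remaining point (3, 0) is at distance² 2209/144 ≤ 5185/144.
The points at distance exactly r from the centre are (-1, 6), (5, 1), (-1, -6) — 3 points.

3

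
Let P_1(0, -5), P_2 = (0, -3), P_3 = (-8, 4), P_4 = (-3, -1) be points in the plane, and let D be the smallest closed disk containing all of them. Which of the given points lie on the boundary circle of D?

A smallest enclosing disk is always determined by at most three of the input points on its boundary.
The farthest pair is P_1–P_3 with squared distance 145. The circle on this segment as diameter has centre (-4, -0.5) and r² = 145/4 = 36.25.
Check P_2: distance² to centre = 22.25 ≤ 36.25, so it lies inside.
All remaining points lie in this disk, and no smaller disk contains both endpoints, so this is the minimum enclosing circle.
The points at distance exactly r from the centre are P_1, P_3 — 2 points.

P_1, P_3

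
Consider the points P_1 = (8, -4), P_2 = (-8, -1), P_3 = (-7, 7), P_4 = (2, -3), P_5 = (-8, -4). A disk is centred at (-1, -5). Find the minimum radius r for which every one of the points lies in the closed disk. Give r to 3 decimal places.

The required radius is the distance from (-1, -5) to the farthest point.
Squared distances: 82, 65, 180, 13, 50.
Maximum is 180, attained at P_3.
r = √180 ≈ 13.416.

13.416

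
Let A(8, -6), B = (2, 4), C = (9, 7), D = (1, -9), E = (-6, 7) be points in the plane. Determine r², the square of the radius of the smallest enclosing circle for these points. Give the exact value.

95.3125

The minimum enclosing circle of a finite set is fixed by two of the points (as a diameter) or three (as a circumcircle).
The minimum enclosing circle is determined by three boundary points: C, D, E.
Their circumcentre is (1.5, 0.75) with r² = 95.3125.
The farthest remaining point A is at distance² 87.8125 ≤ 95.3125.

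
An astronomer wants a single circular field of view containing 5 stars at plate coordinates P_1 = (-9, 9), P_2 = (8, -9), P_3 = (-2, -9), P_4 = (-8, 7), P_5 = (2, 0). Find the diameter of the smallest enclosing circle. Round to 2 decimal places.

24.76

A smallest enclosing disk is always determined by at most three of the input points on its boundary.
The farthest pair is P_1–P_2 with squared distance 613. The circle on this segment as diameter has centre (-0.5, 0) and r² = 613/4 = 153.25.
Check P_3: distance² to centre = 83.25 ≤ 153.25, so it lies inside.
All remaining points lie in this disk, and no smaller disk contains both endpoints, so this is the minimum enclosing circle.
Diameter = 2r = 2√(153.25) ≈ 24.76.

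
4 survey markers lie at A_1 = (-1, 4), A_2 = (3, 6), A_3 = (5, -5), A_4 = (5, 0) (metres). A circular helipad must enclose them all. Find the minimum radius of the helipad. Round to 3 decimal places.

5.634

By Welzl's lemma the MEC is supported by two points (diametrically opposite) or three points (on a circumcircle).
The minimum enclosing circle is determined by three boundary points: A_1, A_2, A_3.
Their circumcentre is (3.3125, 0.375) with r² = 31.73828125.
The farthest remaining point A_4 is at distance² 2.98828125 ≤ 31.73828125.
r = √(31.73828125) ≈ 5.634.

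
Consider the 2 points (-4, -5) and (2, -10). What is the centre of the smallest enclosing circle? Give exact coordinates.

The smallest circle enclosing two points has them as diameter endpoints.
Centre = midpoint = (-1, -7.5); r² = |(-4, -5)−(2, -10)|²/4 = 61/4 = 15.25.
Centre = (-1, -7.5).

(-1, -7.5)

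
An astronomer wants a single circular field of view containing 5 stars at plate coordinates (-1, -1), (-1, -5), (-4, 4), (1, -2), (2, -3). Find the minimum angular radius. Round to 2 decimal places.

The minimum enclosing circle is determined by three boundary points: (-1, -5), (-4, 4), (2, -3).
Their circumcentre is (-43/22, -7/22) with r² = 5525/242.
The farthest remaining point (1, -2) is at distance² 2797/242 ≤ 5525/242.
r = √(5525/242) ≈ 4.78.

4.78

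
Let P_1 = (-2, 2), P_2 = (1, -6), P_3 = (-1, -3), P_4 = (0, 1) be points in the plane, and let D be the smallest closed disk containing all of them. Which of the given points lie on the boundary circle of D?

The farthest pair is P_1–P_2 with squared distance 73. The circle on this segment as diameter has centre (-0.5, -2) and r² = 73/4 = 18.25.
Check P_3: distance² to centre = 1.25 ≤ 18.25, so it lies inside.
All remaining points lie in this disk, and no smaller disk contains both endpoints, so this is the minimum enclosing circle.
The points at distance exactly r from the centre are P_1, P_2 — 2 points.

P_1, P_2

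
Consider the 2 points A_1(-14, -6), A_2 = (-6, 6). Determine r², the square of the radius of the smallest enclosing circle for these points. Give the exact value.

52

The smallest circle enclosing two points has them as diameter endpoints.
Centre = midpoint = (-10, 0); r² = |A_1A_2|²/4 = 208/4 = 52.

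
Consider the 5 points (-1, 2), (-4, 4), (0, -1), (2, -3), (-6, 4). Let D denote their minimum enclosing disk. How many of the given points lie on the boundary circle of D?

2

The farthest pair is (2, -3)–(-6, 4) with squared distance 113. The circle on this segment as diameter has centre (-2, 0.5) and r² = 113/4 = 28.25.
Check (-1, 2): distance² to centre = 3.25 ≤ 28.25, so it lies inside.
All remaining points lie in this disk, and no smaller disk contains both endpoints, so this is the minimum enclosing circle.
The points at distance exactly r from the centre are (2, -3), (-6, 4) — 2 points.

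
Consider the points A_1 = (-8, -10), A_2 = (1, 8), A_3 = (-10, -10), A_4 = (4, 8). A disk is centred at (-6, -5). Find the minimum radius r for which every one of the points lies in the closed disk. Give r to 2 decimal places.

The required radius is the distance from (-6, -5) to the farthest point.
Squared distances: 29, 218, 41, 269.
Maximum is 269, attained at A_4.
r = √269 ≈ 16.40.

16.40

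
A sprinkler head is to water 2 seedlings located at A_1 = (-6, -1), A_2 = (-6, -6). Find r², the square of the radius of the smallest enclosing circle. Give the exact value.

6.25

The smallest circle enclosing two points has them as diameter endpoints.
Centre = midpoint = (-6, -3.5); r² = |A_1A_2|²/4 = 25/4 = 6.25.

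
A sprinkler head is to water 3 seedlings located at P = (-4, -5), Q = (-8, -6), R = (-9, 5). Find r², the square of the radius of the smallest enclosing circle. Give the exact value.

Side lengths²: PQ² = 17, PR² = 125, QR² = 122.
Since PR² = 125 < 122 + 17 = 139, the triangle is acute, so the smallest enclosing circle is the circumcircle.
Circumcentre = (-131/18, -7/18), r² = 5185/162.

5185/162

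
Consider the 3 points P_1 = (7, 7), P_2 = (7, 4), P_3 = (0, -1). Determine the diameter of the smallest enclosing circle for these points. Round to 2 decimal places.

10.63

Side lengths²: P_1P_2² = 9, P_1P_3² = 113, P_2P_3² = 74.
Since P_1P_3² = 113 ≥ 74 + 9 = 83, the angle opposite P_1P_3 is not acute, so the smallest enclosing circle has P_1P_3 as diameter.
Centre = midpoint of P_1P_3 = (3.5, 3), r² = 113/4 = 28.25.
Diameter = 2r = 2√(28.25) ≈ 10.63.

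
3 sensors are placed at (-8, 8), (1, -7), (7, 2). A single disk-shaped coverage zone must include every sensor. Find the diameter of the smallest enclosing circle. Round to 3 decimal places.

Call the three points A, B, C in the order given.
Side lengths²: AB² = 306, AC² = 261, BC² = 117.
Since AB² = 306 < 261 + 117 = 378, the triangle is acute, so the smallest enclosing circle is the circumcircle.
Circumcentre = (-73/38, 55/38), r² = 57681/722.
Diameter = 2r = 2√(57681/722) ≈ 17.876.

17.876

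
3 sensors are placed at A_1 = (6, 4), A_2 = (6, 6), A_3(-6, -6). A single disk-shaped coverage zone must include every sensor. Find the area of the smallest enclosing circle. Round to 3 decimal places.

Side lengths²: A_1A_2² = 4, A_1A_3² = 244, A_2A_3² = 288.
Since A_2A_3² = 288 ≥ 244 + 4 = 248, the angle opposite A_2A_3 is not acute, so the smallest enclosing circle has A_2A_3 as diameter.
Centre = midpoint of A_2A_3 = (0, 0), r² = 288/4 = 72.
Area = π·r² = π·72 ≈ 226.195.

226.195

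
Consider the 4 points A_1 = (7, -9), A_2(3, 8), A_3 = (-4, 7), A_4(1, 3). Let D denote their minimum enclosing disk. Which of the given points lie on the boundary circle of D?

A_1, A_3

By Welzl's lemma the MEC is supported by two points (diametrically opposite) or three points (on a circumcircle).
The farthest pair is A_1–A_3 with squared distance 377. The circle on this segment as diameter has centre (1.5, -1) and r² = 377/4 = 94.25.
Check A_2: distance² to centre = 83.25 ≤ 94.25, so it lies inside.
All remaining points lie in this disk, and no smaller disk contains both endpoints, so this is the minimum enclosing circle.
The points at distance exactly r from the centre are A_1, A_3 — 2 points.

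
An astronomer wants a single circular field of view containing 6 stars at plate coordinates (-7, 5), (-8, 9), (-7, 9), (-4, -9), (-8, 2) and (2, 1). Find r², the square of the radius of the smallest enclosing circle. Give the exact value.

A smallest enclosing disk is always determined by at most three of the input points on its boundary.
The farthest pair is (-8, 9)–(-4, -9) with squared distance 340. The circle on this segment as diameter has centre (-6, 0) and r² = 340/4 = 85.
Check (-7, 5): distance² to centre = 26 ≤ 85, so it lies inside.
All remaining points lie in this disk, and no smaller disk contains both endpoints, so this is the minimum enclosing circle.

85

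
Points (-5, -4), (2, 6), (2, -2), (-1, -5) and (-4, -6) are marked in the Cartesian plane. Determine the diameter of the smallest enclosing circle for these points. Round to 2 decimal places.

A smallest enclosing disk is always determined by at most three of the input points on its boundary.
The farthest pair is (2, 6)–(-4, -6) with squared distance 180. The circle on this segment as diameter has centre (-1, 0) and r² = 180/4 = 45.
Check (-5, -4): distance² to centre = 32 ≤ 45, so it lies inside.
All remaining points lie in this disk, and no smaller disk contains both endpoints, so this is the minimum enclosing circle.
Diameter = 2r = 2√45 ≈ 13.42.

13.42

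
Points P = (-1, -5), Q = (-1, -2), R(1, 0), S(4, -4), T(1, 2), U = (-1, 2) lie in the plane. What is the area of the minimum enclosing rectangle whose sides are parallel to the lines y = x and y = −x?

In coordinates u = x + y, v = x − y the rectangle is axis-aligned; the map (x,y)→(u,v) scales areas by 2.
u-values: -6, -3, 1, 0, 3, 1; range = 3 − (-6) = 9.
v-values: 4, 1, 1, 8, -1, -3; range = 8 − (-3) = 11.
Area = (9 × 11) / 2 = 49.5.

49.5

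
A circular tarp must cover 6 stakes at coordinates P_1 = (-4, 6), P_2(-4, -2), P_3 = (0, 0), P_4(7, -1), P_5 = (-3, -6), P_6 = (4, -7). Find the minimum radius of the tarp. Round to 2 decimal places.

The farthest pair is P_1–P_6 with squared distance 233. The circle on this segment as diameter has centre (0, -0.5) and r² = 233/4 = 58.25.
Check P_2: distance² to centre = 18.25 ≤ 58.25, so it lies inside.
All remaining points lie in this disk, and no smaller disk contains both endpoints, so this is the minimum enclosing circle.
r = √(58.25) ≈ 7.63.

7.63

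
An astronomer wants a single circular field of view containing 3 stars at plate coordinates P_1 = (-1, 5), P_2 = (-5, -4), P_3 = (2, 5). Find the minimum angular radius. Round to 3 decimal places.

Side lengths²: P_1P_2² = 97, P_1P_3² = 9, P_2P_3² = 130.
Since P_2P_3² = 130 ≥ 97 + 9 = 106, the angle opposite P_2P_3 is not acute, so the smallest enclosing circle has P_2P_3 as diameter.
Centre = midpoint of P_2P_3 = (-1.5, 0.5), r² = 130/4 = 32.5.
r = √(32.5) ≈ 5.701.

5.701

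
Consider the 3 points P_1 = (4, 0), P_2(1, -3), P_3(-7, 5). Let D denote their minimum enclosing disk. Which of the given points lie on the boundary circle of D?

P_1, P_2, P_3

Side lengths²: P_1P_2² = 18, P_1P_3² = 146, P_2P_3² = 128.
Since P_1P_3² = 146 ≥ 128 + 18 = 146, the angle opposite P_1P_3 is not acute, so the smallest enclosing circle has P_1P_3 as diameter.
Centre = midpoint of P_1P_3 = (-1.5, 2.5), r² = 146/4 = 36.5.
The points at distance exactly r from the centre are P_1, P_2, P_3 — 3 points.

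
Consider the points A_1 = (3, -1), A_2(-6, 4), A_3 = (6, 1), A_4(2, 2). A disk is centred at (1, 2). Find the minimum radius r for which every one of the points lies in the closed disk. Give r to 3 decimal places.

7.280

The required radius is the distance from (1, 2) to the farthest point.
Squared distances: 13, 53, 26, 1.
Maximum is 53, attained at A_2.
r = √53 ≈ 7.280.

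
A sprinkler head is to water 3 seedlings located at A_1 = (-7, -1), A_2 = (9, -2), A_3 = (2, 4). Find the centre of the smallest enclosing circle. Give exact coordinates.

(1, -1.5)

Side lengths²: A_1A_2² = 257, A_1A_3² = 106, A_2A_3² = 85.
Since A_1A_2² = 257 ≥ 106 + 85 = 191, the angle opposite A_1A_2 is not acute, so the smallest enclosing circle has A_1A_2 as diameter.
Centre = midpoint of A_1A_2 = (1, -1.5), r² = 257/4 = 64.25.
Centre = (1, -1.5).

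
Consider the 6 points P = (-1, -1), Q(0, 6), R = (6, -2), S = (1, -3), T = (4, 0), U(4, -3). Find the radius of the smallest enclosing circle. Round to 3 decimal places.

5.019

By Welzl's lemma the MEC is supported by two points (diametrically opposite) or three points (on a circumcircle).
The minimum enclosing circle is determined by three boundary points: Q, R, S.
Their circumcentre is (61/23, 40/23) with r² = 13325/529.
The farthest remaining point U is at distance² 12842/529 ≤ 13325/529.
r = √(13325/529) ≈ 5.019.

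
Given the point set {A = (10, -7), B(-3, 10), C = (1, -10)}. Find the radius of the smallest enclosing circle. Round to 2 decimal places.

Side lengths²: AB² = 458, AC² = 90, BC² = 416.
Since AB² = 458 < 416 + 90 = 506, the triangle is acute, so the smallest enclosing circle is the circumcircle.
Circumcentre = (2.4375, 0.6875), r² = 116.2890625.
r = √(116.2890625) ≈ 10.78.

10.78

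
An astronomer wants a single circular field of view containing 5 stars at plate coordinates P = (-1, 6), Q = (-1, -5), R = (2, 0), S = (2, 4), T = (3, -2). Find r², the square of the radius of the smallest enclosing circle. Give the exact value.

30.25

By Welzl's lemma the MEC is supported by two points (diametrically opposite) or three points (on a circumcircle).
The farthest pair is P–Q with squared distance 121. The circle on this segment as diameter has centre (-1, 0.5) and r² = 121/4 = 30.25.
Check R: distance² to centre = 9.25 ≤ 30.25, so it lies inside.
All remaining points lie in this disk, and no smaller disk contains both endpoints, so this is the minimum enclosing circle.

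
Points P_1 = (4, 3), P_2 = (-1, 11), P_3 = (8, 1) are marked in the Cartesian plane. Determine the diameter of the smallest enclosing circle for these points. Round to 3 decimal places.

13.454

Side lengths²: P_1P_2² = 89, P_1P_3² = 20, P_2P_3² = 181.
Since P_2P_3² = 181 ≥ 89 + 20 = 109, the angle opposite P_2P_3 is not acute, so the smallest enclosing circle has P_2P_3 as diameter.
Centre = midpoint of P_2P_3 = (3.5, 6), r² = 181/4 = 45.25.
Diameter = 2r = 2√(45.25) ≈ 13.454.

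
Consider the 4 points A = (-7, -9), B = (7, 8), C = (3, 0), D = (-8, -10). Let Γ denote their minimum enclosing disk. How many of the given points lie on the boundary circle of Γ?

2

The minimum enclosing circle of a finite set is fixed by two of the points (as a diameter) or three (as a circumcircle).
The farthest pair is B–D with squared distance 549. The circle on this segment as diameter has centre (-0.5, -1) and r² = 549/4 = 137.25.
Check A: distance² to centre = 106.25 ≤ 137.25, so it lies inside.
All remaining points lie in this disk, and no smaller disk contains both endpoints, so this is the minimum enclosing circle.
The points at distance exactly r from the centre are B, D — 2 points.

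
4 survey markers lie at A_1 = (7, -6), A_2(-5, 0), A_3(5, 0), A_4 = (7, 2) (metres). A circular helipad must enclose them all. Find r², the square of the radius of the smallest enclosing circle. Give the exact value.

A smallest enclosing disk is always determined by at most three of the input points on its boundary.
The minimum enclosing circle is determined by three boundary points: A_1, A_2, A_4.
Their circumcentre is (1.5, -2) with r² = 46.25.
The farthest remaining point A_3 is at distance² 16.25 ≤ 46.25.

46.25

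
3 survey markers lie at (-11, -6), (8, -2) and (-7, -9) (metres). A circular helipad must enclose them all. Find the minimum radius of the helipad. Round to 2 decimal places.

Call the three points A, B, C in the order given.
Side lengths²: AB² = 377, AC² = 25, BC² = 274.
Since AB² = 377 ≥ 274 + 25 = 299, the angle opposite AB is not acute, so the smallest enclosing circle has AB as diameter.
Centre = midpoint of AB = (-1.5, -4), r² = 377/4 = 94.25.
r = √(94.25) ≈ 9.71.

9.71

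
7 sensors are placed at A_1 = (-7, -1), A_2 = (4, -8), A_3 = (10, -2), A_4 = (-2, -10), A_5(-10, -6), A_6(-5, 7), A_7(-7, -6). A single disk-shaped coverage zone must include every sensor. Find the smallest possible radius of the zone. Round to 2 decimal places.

A smallest enclosing disk is always determined by at most three of the input points on its boundary.
The minimum enclosing circle is determined by three boundary points: A_3, A_5, A_6.
Their circumcentre is (-0.35, -2.25) with r² = 107.185.
The farthest remaining point A_4 is at distance² 62.785 ≤ 107.185.
r = √(107.185) ≈ 10.35.

10.35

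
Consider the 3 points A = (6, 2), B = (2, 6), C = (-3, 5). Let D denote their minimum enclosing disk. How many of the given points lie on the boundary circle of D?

Side lengths²: AB² = 32, AC² = 90, BC² = 26.
Since AC² = 90 ≥ 32 + 26 = 58, the angle opposite AC is not acute, so the smallest enclosing circle has AC as diameter.
Centre = midpoint of AC = (1.5, 3.5), r² = 90/4 = 22.5.
The points at distance exactly r from the centre are A, C — 2 points.

2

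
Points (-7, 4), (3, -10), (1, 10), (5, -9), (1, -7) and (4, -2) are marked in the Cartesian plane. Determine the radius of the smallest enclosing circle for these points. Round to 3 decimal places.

The farthest pair is (3, -10)–(1, 10) with squared distance 404. The circle on this segment as diameter has centre (2, 0) and r² = 404/4 = 101.
Check (-7, 4): distance² to centre = 97 ≤ 101, so it lies inside.
All remaining points lie in this disk, and no smaller disk contains both endpoints, so this is the minimum enclosing circle.
r = √101 ≈ 10.050.

10.050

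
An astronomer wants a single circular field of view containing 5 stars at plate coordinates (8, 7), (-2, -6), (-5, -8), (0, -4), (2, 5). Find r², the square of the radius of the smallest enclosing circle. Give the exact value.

98.5

The minimum enclosing circle of a finite set is fixed by two of the points (as a diameter) or three (as a circumcircle).
The farthest pair is (8, 7)–(-5, -8) with squared distance 394. The circle on this segment as diameter has centre (1.5, -0.5) and r² = 394/4 = 98.5.
Check (-2, -6): distance² to centre = 42.5 ≤ 98.5, so it lies inside.
All remaining points lie in this disk, and no smaller disk contains both endpoints, so this is the minimum enclosing circle.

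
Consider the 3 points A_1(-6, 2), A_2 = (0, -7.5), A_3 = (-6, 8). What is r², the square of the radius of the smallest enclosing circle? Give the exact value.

Side lengths²: A_1A_2² = 126.25, A_1A_3² = 36, A_2A_3² = 276.25.
Since A_2A_3² = 276.25 ≥ 126.25 + 36 = 162.25, the angle opposite A_2A_3 is not acute, so the smallest enclosing circle has A_2A_3 as diameter.
Centre = midpoint of A_2A_3 = (-3, 0.25), r² = 276.25/4 = 69.0625.

69.0625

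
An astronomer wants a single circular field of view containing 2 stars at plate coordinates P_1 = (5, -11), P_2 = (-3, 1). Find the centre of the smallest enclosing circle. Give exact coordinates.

(1, -5)

The smallest circle enclosing two points has them as diameter endpoints.
Centre = midpoint = (1, -5); r² = |P_1P_2|²/4 = 208/4 = 52.
Centre = (1, -5).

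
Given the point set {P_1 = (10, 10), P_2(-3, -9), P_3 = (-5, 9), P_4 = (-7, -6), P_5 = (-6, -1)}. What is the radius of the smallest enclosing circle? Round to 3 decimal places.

The minimum enclosing circle of a finite set is fixed by two of the points (as a diameter) or three (as a circumcircle).
The minimum enclosing circle is determined by three boundary points: P_1, P_2, P_4.
Their circumcentre is (85/46, 75/46) with r² = 144425/1058.
The farthest remaining point P_3 is at distance² 107073/1058 ≤ 144425/1058.
r = √(144425/1058) ≈ 11.684.

11.684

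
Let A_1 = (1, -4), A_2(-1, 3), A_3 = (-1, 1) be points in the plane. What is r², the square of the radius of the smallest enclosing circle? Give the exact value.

13.25

Side lengths²: A_1A_2² = 53, A_1A_3² = 29, A_2A_3² = 4.
Since A_1A_2² = 53 ≥ 29 + 4 = 33, the angle opposite A_1A_2 is not acute, so the smallest enclosing circle has A_1A_2 as diameter.
Centre = midpoint of A_1A_2 = (0, -0.5), r² = 53/4 = 13.25.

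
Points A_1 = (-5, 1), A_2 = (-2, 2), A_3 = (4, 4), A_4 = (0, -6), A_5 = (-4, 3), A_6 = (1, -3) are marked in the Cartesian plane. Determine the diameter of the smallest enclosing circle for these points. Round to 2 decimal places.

The minimum enclosing circle is determined by three boundary points: A_1, A_3, A_4.
Their circumcentre is (6/13, -5/13) with r² = 5365/169.
The farthest remaining point A_5 is at distance² 5300/169 ≤ 5365/169.
Diameter = 2r = 2√(5365/169) ≈ 11.27.

11.27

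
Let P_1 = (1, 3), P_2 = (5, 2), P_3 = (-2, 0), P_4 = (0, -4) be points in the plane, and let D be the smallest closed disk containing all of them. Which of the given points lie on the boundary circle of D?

By Welzl's lemma the MEC is supported by two points (diametrically opposite) or three points (on a circumcircle).
The minimum enclosing circle is determined by three boundary points: P_2, P_3, P_4.
Their circumcentre is (1.9375, -0.53125) with r² = 15.7861328125.
The farthest remaining point P_1 is at distance² 13.3486328125 ≤ 15.7861328125.
The points at distance exactly r from the centre are P_2, P_3, P_4 — 3 points.

P_2, P_3, P_4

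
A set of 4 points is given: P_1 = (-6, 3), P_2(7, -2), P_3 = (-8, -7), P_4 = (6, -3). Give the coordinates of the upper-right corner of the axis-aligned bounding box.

x-range [-8, 7], y-range [-7, 3].
The upper-right corner is (7, 3).

(7, 3)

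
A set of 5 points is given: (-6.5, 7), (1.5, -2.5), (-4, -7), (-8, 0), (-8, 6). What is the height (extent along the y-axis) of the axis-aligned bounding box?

14

max y = 7, min y = -7, so height = 14.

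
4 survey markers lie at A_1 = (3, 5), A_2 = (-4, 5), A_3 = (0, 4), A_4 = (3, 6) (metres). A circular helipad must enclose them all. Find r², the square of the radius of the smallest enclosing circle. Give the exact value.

A smallest enclosing disk is always determined by at most three of the input points on its boundary.
The farthest pair is A_2–A_4 with squared distance 50. The circle on this segment as diameter has centre (-0.5, 5.5) and r² = 50/4 = 12.5.
Check A_1: distance² to centre = 12.5 ≤ 12.5, so it lies inside.
All remaining points lie in this disk, and no smaller disk contains both endpoints, so this is the minimum enclosing circle.

12.5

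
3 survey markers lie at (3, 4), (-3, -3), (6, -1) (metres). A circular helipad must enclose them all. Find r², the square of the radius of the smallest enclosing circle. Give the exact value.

Call the three points A, B, C in the order given.
Side lengths²: AB² = 85, AC² = 34, BC² = 85.
Since BC² = 85 < 85 + 34 = 119, the triangle is acute, so the smallest enclosing circle is the circumcircle.
Circumcentre = (7/6, -0.5), r² = 425/18.

425/18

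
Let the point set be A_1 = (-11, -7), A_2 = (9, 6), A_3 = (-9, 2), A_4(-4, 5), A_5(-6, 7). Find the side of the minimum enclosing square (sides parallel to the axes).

20

The bounding box has width 20 and height 14.
An axis-aligned square enclosing the set must have side ≥ max(width, height).
So the minimum side is max(20, 14) = 20.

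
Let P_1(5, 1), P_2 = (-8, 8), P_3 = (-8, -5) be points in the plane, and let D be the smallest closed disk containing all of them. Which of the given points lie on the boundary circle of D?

Side lengths²: P_1P_2² = 218, P_1P_3² = 205, P_2P_3² = 169.
Since P_1P_2² = 218 < 205 + 169 = 374, the triangle is acute, so the smallest enclosing circle is the circumcircle.
Circumcentre = (-81/26, 1.5), r² = 22345/338.
The points at distance exactly r from the centre are P_1, P_2, P_3 — 3 points.

P_1, P_2, P_3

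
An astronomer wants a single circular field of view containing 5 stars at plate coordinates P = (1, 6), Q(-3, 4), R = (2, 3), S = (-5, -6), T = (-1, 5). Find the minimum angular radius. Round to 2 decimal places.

By Welzl's lemma the MEC is supported by two points (diametrically opposite) or three points (on a circumcircle).
The farthest pair is P–S with squared distance 180. The circle on this segment as diameter has centre (-2, 0) and r² = 180/4 = 45.
Check Q: distance² to centre = 17 ≤ 45, so it lies inside.
All remaining points lie in this disk, and no smaller disk contains both endpoints, so this is the minimum enclosing circle.
r = √45 ≈ 6.71.

6.71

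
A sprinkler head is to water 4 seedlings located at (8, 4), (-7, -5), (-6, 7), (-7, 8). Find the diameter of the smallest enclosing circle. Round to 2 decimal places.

By Welzl's lemma the MEC is supported by two points (diametrically opposite) or three points (on a circumcircle).
The minimum enclosing circle is determined by three boundary points: (8, 4), (-7, -5), (-7, 8).
Their circumcentre is (-0.7, 1.5) with r² = 81.94.
The farthest remaining point (-6, 7) is at distance² 58.34 ≤ 81.94.
Diameter = 2r = 2√(81.94) ≈ 18.10.

18.10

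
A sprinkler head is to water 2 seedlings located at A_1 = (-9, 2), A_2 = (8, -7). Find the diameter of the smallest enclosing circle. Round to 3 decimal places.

19.235

The smallest circle enclosing two points has them as diameter endpoints.
Centre = midpoint = (-0.5, -2.5); r² = |A_1A_2|²/4 = 370/4 = 92.5.
Diameter = 2r = 2√(92.5) ≈ 19.235.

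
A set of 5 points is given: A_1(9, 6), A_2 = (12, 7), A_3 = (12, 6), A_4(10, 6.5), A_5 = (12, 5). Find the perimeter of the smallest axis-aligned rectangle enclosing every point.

10

Width = max x − min x = 12 − 9 = 3.
Height = max y − min y = 7 − 5 = 2.
Perimeter = 2(3 + 2) = 10.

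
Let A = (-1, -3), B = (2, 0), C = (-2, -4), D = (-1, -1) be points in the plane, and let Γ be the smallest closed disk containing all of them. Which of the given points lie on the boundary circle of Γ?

The farthest pair is B–C with squared distance 32. The circle on this segment as diameter has centre (0, -2) and r² = 32/4 = 8.
Check A: distance² to centre = 2 ≤ 8, so it lies inside.
All remaining points lie in this disk, and no smaller disk contains both endpoints, so this is the minimum enclosing circle.
The points at distance exactly r from the centre are B, C — 2 points.

B, C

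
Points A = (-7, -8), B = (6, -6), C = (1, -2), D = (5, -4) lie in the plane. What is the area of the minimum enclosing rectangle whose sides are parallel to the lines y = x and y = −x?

88

In coordinates u = x + y, v = x − y the rectangle is axis-aligned; the map (x,y)→(u,v) scales areas by 2.
u-values: -15, 0, -1, 1; range = 1 − (-15) = 16.
v-values: 1, 12, 3, 9; range = 12 − 1 = 11.
Area = (16 × 11) / 2 = 88.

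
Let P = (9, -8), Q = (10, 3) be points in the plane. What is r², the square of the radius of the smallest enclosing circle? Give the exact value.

The smallest circle enclosing two points has them as diameter endpoints.
Centre = midpoint = (9.5, -2.5); r² = |PQ|²/4 = 122/4 = 30.5.

30.5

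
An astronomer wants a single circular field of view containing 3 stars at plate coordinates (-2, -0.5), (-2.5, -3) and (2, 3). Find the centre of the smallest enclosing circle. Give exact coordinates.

(-0.25, 0)

Call the three points A, B, C in the order given.
Side lengths²: AB² = 6.5, AC² = 28.25, BC² = 56.25.
Since BC² = 56.25 ≥ 28.25 + 6.5 = 34.75, the angle opposite BC is not acute, so the smallest enclosing circle has BC as diameter.
Centre = midpoint of BC = (-0.25, 0), r² = 56.25/4 = 14.0625.
Centre = (-0.25, 0).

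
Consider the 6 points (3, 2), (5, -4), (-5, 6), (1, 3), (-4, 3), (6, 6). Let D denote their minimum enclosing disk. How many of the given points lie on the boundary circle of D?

3

A smallest enclosing disk is always determined by at most three of the input points on its boundary.
The minimum enclosing circle is determined by three boundary points: (5, -4), (-5, 6), (6, 6).
Their circumcentre is (0.5, 1.5) with r² = 50.5.
The farthest remaining point (-4, 3) is at distance² 22.5 ≤ 50.5.
The points at distance exactly r from the centre are (5, -4), (-5, 6), (6, 6) — 3 points.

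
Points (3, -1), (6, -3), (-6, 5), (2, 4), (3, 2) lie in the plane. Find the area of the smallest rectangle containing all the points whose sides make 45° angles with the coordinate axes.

70

In coordinates u = x + y, v = x − y the rectangle is axis-aligned; the map (x,y)→(u,v) scales areas by 2.
u-values: 2, 3, -1, 6, 5; range = 6 − (-1) = 7.
v-values: 4, 9, -11, -2, 1; range = 9 − (-11) = 20.
Area = (7 × 20) / 2 = 70.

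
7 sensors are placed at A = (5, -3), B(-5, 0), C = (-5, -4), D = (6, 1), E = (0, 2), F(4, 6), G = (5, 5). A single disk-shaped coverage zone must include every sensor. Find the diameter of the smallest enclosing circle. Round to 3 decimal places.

13.472

A smallest enclosing disk is always determined by at most three of the input points on its boundary.
The minimum enclosing circle is determined by three boundary points: C, F, G.
Their circumcentre is (-9/38, 29/38) with r² = 32761/722.
The farthest remaining point A is at distance² 30025/722 ≤ 32761/722.
Diameter = 2r = 2√(32761/722) ≈ 13.472.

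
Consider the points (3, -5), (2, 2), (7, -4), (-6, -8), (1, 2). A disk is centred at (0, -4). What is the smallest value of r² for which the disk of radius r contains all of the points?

The required radius is the distance from (0, -4) to the farthest point.
Squared distances: 10, 40, 49, 52, 37.
Maximum is 52, attained at (-6, -8).

52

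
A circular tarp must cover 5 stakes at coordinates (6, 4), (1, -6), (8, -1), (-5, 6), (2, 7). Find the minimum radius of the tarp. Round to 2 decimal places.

7.47

The minimum enclosing circle of a finite set is fixed by two of the points (as a diameter) or three (as a circumcircle).
The minimum enclosing circle is determined by three boundary points: (1, -6), (8, -1), (-5, 6).
Their circumcentre is (18/19, 28/19) with r² = 20165/361.
The farthest remaining point (6, 4) is at distance² 11520/361 ≤ 20165/361.
r = √(20165/361) ≈ 7.47.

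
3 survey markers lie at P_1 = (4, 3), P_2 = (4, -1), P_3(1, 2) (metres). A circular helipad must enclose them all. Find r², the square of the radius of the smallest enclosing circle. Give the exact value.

Side lengths²: P_1P_2² = 16, P_1P_3² = 10, P_2P_3² = 18.
Since P_2P_3² = 18 < 16 + 10 = 26, the triangle is acute, so the smallest enclosing circle is the circumcircle.
Circumcentre = (3, 1), r² = 5.

5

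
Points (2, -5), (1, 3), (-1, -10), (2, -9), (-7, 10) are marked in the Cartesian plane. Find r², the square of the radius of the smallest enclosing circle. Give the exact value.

120445/1089

By Welzl's lemma the MEC is supported by two points (diametrically opposite) or three points (on a circumcircle).
The minimum enclosing circle is determined by three boundary points: (-1, -10), (2, -9), (-7, 10).
Their circumcentre is (-92/33, 4/11) with r² = 120445/1089.
The farthest remaining point (2, -5) is at distance² 56293/1089 ≤ 120445/1089.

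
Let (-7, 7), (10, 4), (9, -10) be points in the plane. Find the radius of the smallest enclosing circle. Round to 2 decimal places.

11.67

Call the three points A, B, C in the order given.
Side lengths²: AB² = 298, AC² = 545, BC² = 197.
Since AC² = 545 ≥ 298 + 197 = 495, the angle opposite AC is not acute, so the smallest enclosing circle has AC as diameter.
Centre = midpoint of AC = (1, -1.5), r² = 545/4 = 136.25.
r = √(136.25) ≈ 11.67.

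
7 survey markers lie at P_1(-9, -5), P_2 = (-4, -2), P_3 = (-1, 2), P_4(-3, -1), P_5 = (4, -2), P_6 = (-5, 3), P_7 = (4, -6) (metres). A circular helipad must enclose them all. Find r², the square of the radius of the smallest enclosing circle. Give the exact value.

The minimum enclosing circle is determined by three boundary points: P_1, P_6, P_7.
Their circumcentre is (-7/3, -10/3) with r² = 425/9.
The farthest remaining point P_5 is at distance² 377/9 ≤ 425/9.

425/9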